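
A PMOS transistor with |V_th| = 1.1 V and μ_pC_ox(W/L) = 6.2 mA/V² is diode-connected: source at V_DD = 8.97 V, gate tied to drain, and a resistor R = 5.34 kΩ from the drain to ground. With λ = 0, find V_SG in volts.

With gate tied to drain, V_SG = V_SD ≥ V_SG − |V_th|, so the device is in saturation.
KCL at the drain: ½ k_p (V_SG − |V_th|)² = (V_DD − V_SG)/R.
Let x = V_SG − 1.1. Then 16.6 x² + x − 7.87 = 0, giving x = 0.66 V (positive root), so V_SG = 1.76 V.
I_D = (V_DD − V_SG)/R = (8.97 − 1.76) / 5.34 = 1.35 mA.

V_SG = 1.76 V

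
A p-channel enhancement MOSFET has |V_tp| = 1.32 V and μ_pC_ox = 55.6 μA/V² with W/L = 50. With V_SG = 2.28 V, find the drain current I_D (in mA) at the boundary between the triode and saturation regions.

At the boundary V_SD = V_ov = V_SG − |V_tp| = 2.28 − 1.32 = 0.96 V.
k_p = μ_pC_ox · (W/L) = 2.78 mA/V².
I_D = ½ k_p V_ov² = 0.5 × 2.78 × 0.96² = 1.28 mA.

I_D = 1.28 mA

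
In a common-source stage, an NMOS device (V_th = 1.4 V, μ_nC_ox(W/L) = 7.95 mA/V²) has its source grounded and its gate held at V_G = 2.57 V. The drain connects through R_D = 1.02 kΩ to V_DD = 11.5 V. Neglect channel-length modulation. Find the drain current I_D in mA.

V_GS = V_G = 2.57 V, so V_ov = 2.57 − 1.4 = 1.17 V.
Assume saturation: I_D = ½ k_n V_ov² = 0.5 × 7.95 × 1.17² = 5.44 mA, giving V_DS = V_DD − I_D R_D = 11.5 − 5.44 × 1.02 = 5.95 V.
V_DS = 5.95 V ≥ V_ov = 1.17 V, confirming saturation.

I_D = 5.44 mA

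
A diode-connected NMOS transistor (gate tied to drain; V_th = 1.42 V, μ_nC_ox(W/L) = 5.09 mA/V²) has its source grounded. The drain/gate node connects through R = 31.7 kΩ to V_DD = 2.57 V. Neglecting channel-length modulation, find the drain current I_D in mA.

I_D = 0.0327 mA

With gate tied to drain, V_GS = V_DS ≥ V_GS − V_th, so the device is in saturation.
KCL at the drain: ½ k_n (V_GS − V_th)² = (V_DD − V_GS)/R.
Let x = V_GS − 1.42. Then 80.7 x² + x − 1.15 = 0, giving x = 0.113 V (positive root), so V_GS = 1.53 V.
I_D = (V_DD − V_GS)/R = (2.57 − 1.53) / 31.7 = 0.0327 mA.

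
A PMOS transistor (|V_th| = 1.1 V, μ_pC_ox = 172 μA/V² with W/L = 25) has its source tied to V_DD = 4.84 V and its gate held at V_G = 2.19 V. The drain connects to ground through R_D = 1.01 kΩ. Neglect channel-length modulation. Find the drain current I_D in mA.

V_SG = V_DD − V_G = 4.84 − 2.19 = 2.65 V, so V_ov = 2.65 − 1.1 = 1.55 V.
k_p = μ_pC_ox · (W/L) = 4.3 mA/V².
Assume saturation: I_D = ½ k_p V_ov² = 0.5 × 4.3 × 1.55² = 5.17 mA, giving V_SD = V_DD − I_D R_D = 4.84 − 5.17 × 1.01 = -0.377 V.
But -0.377 V < V_ov = 1.55 V, so the device is actually in triode.
In triode I_D = k_p[V_ov V_SD − ½ V_SD²] and I_D = (V_DD − V_SD)/R_D. Equating: 2.17 V_SD² − 7.732 V_SD + 4.84 = 0, giving V_SD = 0.81 V (the root below V_ov).
I_D = (4.84 − 0.81) / 1.01 = 3.99 mA.

I_D = 3.99 mA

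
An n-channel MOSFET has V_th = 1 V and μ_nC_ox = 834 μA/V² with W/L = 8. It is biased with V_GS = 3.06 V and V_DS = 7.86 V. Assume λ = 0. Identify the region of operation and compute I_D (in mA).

k_n = μ_nC_ox · (W/L) = 6.672 mA/V².
V_ov = V_GS − V_th = 3.06 − 1 = 2.06 V.
Since V_DS = 7.86 V ≥ V_ov = 2.06 V, the device is in saturation.
I_D = ½ k_n V_ov² = 0.5 × 6.672 × 2.06² = 14.2 mA.

Saturation; I_D = 14.2 mA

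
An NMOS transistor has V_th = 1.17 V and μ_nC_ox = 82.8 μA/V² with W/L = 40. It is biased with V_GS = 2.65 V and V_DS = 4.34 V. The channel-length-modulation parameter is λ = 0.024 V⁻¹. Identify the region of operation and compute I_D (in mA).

Saturation; I_D = 4.01 mA

k_n = μ_nC_ox · (W/L) = 3.312 mA/V².
V_ov = V_GS − V_th = 2.65 − 1.17 = 1.48 V.
Since V_DS = 4.34 V ≥ V_ov = 1.48 V, the device is in saturation.
I_D = ½ k_n V_ov² (1 + λ V_DS) = 0.5 × 3.312 × 1.48² × (1 + 0.024 × 4.34) = 4.01 mA.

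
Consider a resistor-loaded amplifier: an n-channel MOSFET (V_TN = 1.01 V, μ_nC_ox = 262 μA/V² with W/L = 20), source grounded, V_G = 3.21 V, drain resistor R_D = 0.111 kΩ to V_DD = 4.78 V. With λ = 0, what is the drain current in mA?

V_GS = V_G = 3.21 V, so V_ov = 3.21 − 1.01 = 2.2 V.
k_n = μ_nC_ox · (W/L) = 5.24 mA/V².
Assume saturation: I_D = ½ k_n V_ov² = 0.5 × 5.24 × 2.2² = 12.7 mA, giving V_DS = V_DD − I_D R_D = 4.78 − 12.7 × 0.111 = 3.37 V.
V_DS = 3.37 V ≥ V_ov = 2.2 V, confirming saturation.

I_D = 12.7 mA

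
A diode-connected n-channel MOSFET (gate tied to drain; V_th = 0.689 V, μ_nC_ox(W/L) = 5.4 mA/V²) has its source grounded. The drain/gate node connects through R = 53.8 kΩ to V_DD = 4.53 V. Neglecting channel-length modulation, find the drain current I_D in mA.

I_D = 0.0684 mA

With gate tied to drain, V_GS = V_DS ≥ V_GS − V_th, so the device is in saturation.
KCL at the drain: ½ k_n (V_GS − V_th)² = (V_DD − V_GS)/R.
Let x = V_GS − 0.689. Then 145 x² + x − 3.841 = 0, giving x = 0.159 V (positive root), so V_GS = 0.848 V.
I_D = (V_DD − V_GS)/R = (4.53 − 0.848) / 53.8 = 0.0684 mA.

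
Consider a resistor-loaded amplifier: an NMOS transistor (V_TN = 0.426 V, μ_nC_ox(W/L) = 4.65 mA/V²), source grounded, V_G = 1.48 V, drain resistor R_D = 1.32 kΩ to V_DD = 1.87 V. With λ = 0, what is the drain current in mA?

I_D = 1.20 mA

V_GS = V_G = 1.48 V, so V_ov = 1.48 − 0.426 = 1.05 V.
Assume saturation: I_D = ½ k_n V_ov² = 0.5 × 4.65 × 1.05² = 2.58 mA, giving V_DS = V_DD − I_D R_D = 1.87 − 2.58 × 1.32 = -1.54 V.
But -1.54 V < V_ov = 1.05 V, so the device is actually in triode.
In triode I_D = k_n[V_ov V_DS − ½ V_DS²] and I_D = (V_DD − V_DS)/R_D. Equating: 3.07 V_DS² − 7.469 V_DS + 1.87 = 0, giving V_DS = 0.283 V (the root below V_ov).
I_D = (1.87 − 0.283) / 1.32 = 1.2 mA.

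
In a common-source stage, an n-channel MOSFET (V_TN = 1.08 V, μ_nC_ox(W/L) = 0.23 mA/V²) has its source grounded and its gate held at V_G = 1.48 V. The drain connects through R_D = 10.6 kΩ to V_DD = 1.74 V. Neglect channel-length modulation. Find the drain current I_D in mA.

V_GS = V_G = 1.48 V, so V_ov = 1.48 − 1.08 = 0.4 V.
Assume saturation: I_D = ½ k_n V_ov² = 0.5 × 0.23 × 0.4² = 0.0184 mA, giving V_DS = V_DD − I_D R_D = 1.74 − 0.0184 × 10.6 = 1.54 V.
V_DS = 1.54 V ≥ V_ov = 0.4 V, confirming saturation.

I_D = 0.0184 mA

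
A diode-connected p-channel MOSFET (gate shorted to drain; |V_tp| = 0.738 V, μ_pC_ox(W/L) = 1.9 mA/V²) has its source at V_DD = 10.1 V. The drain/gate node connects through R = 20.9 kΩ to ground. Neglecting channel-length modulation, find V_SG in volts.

With gate tied to drain, V_SG = V_SD ≥ V_SG − |V_tp|, so the device is in saturation.
KCL at the drain: ½ k_p (V_SG − |V_tp|)² = (V_DD − V_SG)/R.
Let x = V_SG − 0.738. Then 19.9 x² + x − 9.362 = 0, giving x = 0.662 V (positive root), so V_SG = 1.4 V.
I_D = (V_DD − V_SG)/R = (10.1 − 1.4) / 20.9 = 0.416 mA.

V_SG = 1.40 V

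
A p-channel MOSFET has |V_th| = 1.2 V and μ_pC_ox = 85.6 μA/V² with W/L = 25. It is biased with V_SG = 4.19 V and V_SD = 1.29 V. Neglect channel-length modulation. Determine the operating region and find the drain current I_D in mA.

k_p = μ_pC_ox · (W/L) = 2.14 mA/V².
V_ov = V_SG − |V_th| = 4.19 − 1.2 = 2.99 V.
Since V_SD = 1.29 V < V_ov = 2.99 V, the device is in the triode region.
I_D = k_p [V_ov · V_SD − ½ V_SD²] = 2.14 × [2.99 × 1.29 − 0.5 × 1.29²] = 6.47 mA.

Triode; I_D = 6.47 mA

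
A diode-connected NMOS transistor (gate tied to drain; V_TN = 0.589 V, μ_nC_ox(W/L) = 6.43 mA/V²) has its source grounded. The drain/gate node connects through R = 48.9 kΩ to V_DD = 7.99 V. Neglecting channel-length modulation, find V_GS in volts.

V_GS = 0.803 V

With gate tied to drain, V_GS = V_DS ≥ V_GS − V_TN, so the device is in saturation.
KCL at the drain: ½ k_n (V_GS − V_TN)² = (V_DD − V_GS)/R.
Let x = V_GS − 0.589. Then 157 x² + x − 7.401 = 0, giving x = 0.214 V (positive root), so V_GS = 0.803 V.
I_D = (V_DD − V_GS)/R = (7.99 − 0.803) / 48.9 = 0.147 mA.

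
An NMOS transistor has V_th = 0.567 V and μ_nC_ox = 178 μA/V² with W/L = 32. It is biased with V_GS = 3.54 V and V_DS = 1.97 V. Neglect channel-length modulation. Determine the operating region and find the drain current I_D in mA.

Triode; I_D = 22.3 mA

k_n = μ_nC_ox · (W/L) = 5.696 mA/V².
V_ov = V_GS − V_th = 3.54 − 0.567 = 2.97 V.
Since V_DS = 1.97 V < V_ov = 2.97 V, the device is in the triode region.
I_D = k_n [V_ov · V_DS − ½ V_DS²] = 5.696 × [2.97 × 1.97 − 0.5 × 1.97²] = 22.3 mA.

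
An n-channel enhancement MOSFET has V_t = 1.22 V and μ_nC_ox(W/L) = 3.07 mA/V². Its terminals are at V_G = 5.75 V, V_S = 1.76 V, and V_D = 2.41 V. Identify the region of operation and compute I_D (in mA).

V_GS = V_G − V_S = 5.75 − 1.76 = 3.99 V; V_DS = V_D − V_S = 2.41 − 1.76 = 0.65 V.
V_ov = V_GS − V_t = 3.99 − 1.22 = 2.77 V.
Since V_DS = 0.65 V < V_ov = 2.77 V, the device is in the triode region.
I_D = k_n [V_ov · V_DS − ½ V_DS²] = 3.07 × [2.77 × 0.65 − 0.5 × 0.65²] = 4.88 mA.

Triode; I_D = 4.88 mA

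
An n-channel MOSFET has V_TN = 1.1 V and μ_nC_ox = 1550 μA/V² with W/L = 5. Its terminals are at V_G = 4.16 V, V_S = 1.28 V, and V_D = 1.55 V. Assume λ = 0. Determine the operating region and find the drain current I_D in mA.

Triode; I_D = 3.44 mA

V_GS = V_G − V_S = 4.16 − 1.28 = 2.88 V; V_DS = V_D − V_S = 1.55 − 1.28 = 0.27 V.
k_n = μ_nC_ox · (W/L) = 7.75 mA/V².
V_ov = V_GS − V_TN = 2.88 − 1.1 = 1.78 V.
Since V_DS = 0.27 V < V_ov = 1.78 V, the device is in the triode region.
I_D = k_n [V_ov · V_DS − ½ V_DS²] = 7.75 × [1.78 × 0.27 − 0.5 × 0.27²] = 3.44 mA.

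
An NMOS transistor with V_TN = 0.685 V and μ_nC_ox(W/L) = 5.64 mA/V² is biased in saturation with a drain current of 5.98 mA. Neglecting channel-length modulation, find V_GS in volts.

In saturation I_D = ½ k_n (V_GS − V_TN)², so V_GS − V_TN = √(2 I_D / k_n) = √(2 × 5.98 / 5.64) = 1.46 V.
V_GS = 0.685 + 1.46 = 2.14 V.

V_GS = 2.14 V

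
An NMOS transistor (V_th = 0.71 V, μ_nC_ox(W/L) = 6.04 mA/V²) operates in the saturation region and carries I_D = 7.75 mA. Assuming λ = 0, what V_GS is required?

In saturation I_D = ½ k_n (V_GS − V_th)², so V_GS − V_th = √(2 I_D / k_n) = √(2 × 7.75 / 6.04) = 1.6 V.
V_GS = 0.71 + 1.6 = 2.31 V.

V_GS = 2.31 V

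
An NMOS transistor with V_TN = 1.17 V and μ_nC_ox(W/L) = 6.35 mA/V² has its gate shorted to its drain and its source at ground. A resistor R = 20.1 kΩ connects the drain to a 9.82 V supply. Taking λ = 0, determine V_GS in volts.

V_GS = 1.53 V

With gate tied to drain, V_GS = V_DS ≥ V_GS − V_TN, so the device is in saturation.
KCL at the drain: ½ k_n (V_GS − V_TN)² = (V_DD − V_GS)/R.
Let x = V_GS − 1.17. Then 63.8 x² + x − 8.65 = 0, giving x = 0.36 V (positive root), so V_GS = 1.53 V.
I_D = (V_DD − V_GS)/R = (9.82 − 1.53) / 20.1 = 0.412 mA.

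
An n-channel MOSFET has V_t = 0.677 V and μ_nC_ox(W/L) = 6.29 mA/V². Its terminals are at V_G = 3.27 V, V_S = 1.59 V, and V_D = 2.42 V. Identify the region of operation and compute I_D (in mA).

V_GS = V_G − V_S = 3.27 − 1.59 = 1.68 V; V_DS = V_D − V_S = 2.42 − 1.59 = 0.83 V.
V_ov = V_GS − V_t = 1.68 − 0.677 = 1 V.
Since V_DS = 0.83 V < V_ov = 1 V, the device is in the triode region.
I_D = k_n [V_ov · V_DS − ½ V_DS²] = 6.29 × [1 × 0.83 − 0.5 × 0.83²] = 3.07 mA.

Triode; I_D = 3.07 mA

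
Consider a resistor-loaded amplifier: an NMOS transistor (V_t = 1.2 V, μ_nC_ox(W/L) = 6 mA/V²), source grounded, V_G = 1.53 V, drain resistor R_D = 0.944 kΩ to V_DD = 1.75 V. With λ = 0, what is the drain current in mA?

V_GS = V_G = 1.53 V, so V_ov = 1.53 − 1.2 = 0.33 V.
Assume saturation: I_D = ½ k_n V_ov² = 0.5 × 6 × 0.33² = 0.327 mA, giving V_DS = V_DD − I_D R_D = 1.75 − 0.327 × 0.944 = 1.44 V.
V_DS = 1.44 V ≥ V_ov = 0.33 V, confirming saturation.

I_D = 0.327 mA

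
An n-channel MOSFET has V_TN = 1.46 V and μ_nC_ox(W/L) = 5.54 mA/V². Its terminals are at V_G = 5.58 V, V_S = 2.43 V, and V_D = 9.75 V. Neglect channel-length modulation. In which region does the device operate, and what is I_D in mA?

V_GS = V_G − V_S = 5.58 − 2.43 = 3.15 V; V_DS = V_D − V_S = 9.75 − 2.43 = 7.32 V.
V_ov = V_GS − V_TN = 3.15 − 1.46 = 1.69 V.
Since V_DS = 7.32 V ≥ V_ov = 1.69 V, the device is in saturation.
I_D = ½ k_n V_ov² = 0.5 × 5.54 × 1.69² = 7.91 mA.

Saturation; I_D = 7.91 mA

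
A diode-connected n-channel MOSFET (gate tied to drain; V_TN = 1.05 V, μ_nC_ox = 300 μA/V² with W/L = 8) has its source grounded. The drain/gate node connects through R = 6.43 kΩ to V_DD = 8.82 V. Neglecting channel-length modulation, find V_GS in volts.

With gate tied to drain, V_GS = V_DS ≥ V_GS − V_TN, so the device is in saturation.
k_n = μ_nC_ox · (W/L) = 2.4 mA/V².
KCL at the drain: ½ k_n (V_GS − V_TN)² = (V_DD − V_GS)/R.
Let x = V_GS − 1.05. Then 7.72 x² + x − 7.77 = 0, giving x = 0.941 V (positive root), so V_GS = 1.99 V.
I_D = (V_DD − V_GS)/R = (8.82 − 1.99) / 6.43 = 1.06 mA.

V_GS = 1.99 V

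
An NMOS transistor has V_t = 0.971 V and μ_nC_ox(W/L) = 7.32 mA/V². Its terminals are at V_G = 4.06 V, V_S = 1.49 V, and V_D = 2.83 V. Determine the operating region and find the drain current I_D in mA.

Triode; I_D = 9.11 mA

V_GS = V_G − V_S = 4.06 − 1.49 = 2.57 V; V_DS = V_D − V_S = 2.83 − 1.49 = 1.34 V.
V_ov = V_GS − V_t = 2.57 − 0.971 = 1.6 V.
Since V_DS = 1.34 V < V_ov = 1.6 V, the device is in the triode region.
I_D = k_n [V_ov · V_DS − ½ V_DS²] = 7.32 × [1.6 × 1.34 − 0.5 × 1.34²] = 9.11 mA.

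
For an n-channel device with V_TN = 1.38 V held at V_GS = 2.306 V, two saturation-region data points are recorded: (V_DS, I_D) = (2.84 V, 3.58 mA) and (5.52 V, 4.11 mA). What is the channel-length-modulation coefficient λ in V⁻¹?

With V_GS fixed, I_D ∝ (1 + λ V_DS) in saturation, so I_D2/I_D1 = (1 + λ V_DS2)/(1 + λ V_DS1).
4.11/3.58 = 1.148 = (1 + 5.52 λ)/(1 + 2.84 λ).
Solving: λ (I_D1 V_DS2 − I_D2 V_DS1) = I_D2 − I_D1, so λ = (4.11 − 3.58) / (3.58 × 5.52 − 4.11 × 2.84) = 0.53 / 8.09 = 0.0655 V⁻¹.

λ = 0.0655 V⁻¹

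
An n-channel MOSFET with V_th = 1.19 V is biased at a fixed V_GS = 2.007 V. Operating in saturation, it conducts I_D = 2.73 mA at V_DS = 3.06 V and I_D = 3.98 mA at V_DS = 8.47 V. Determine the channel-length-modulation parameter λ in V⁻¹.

With V_GS fixed, I_D ∝ (1 + λ V_DS) in saturation, so I_D2/I_D1 = (1 + λ V_DS2)/(1 + λ V_DS1).
3.98/2.73 = 1.458 = (1 + 8.47 λ)/(1 + 3.06 λ).
Solving: λ (I_D1 V_DS2 − I_D2 V_DS1) = I_D2 − I_D1, so λ = (3.98 − 2.73) / (2.73 × 8.47 − 3.98 × 3.06) = 1.25 / 10.9 = 0.114 V⁻¹.

λ = 0.114 V⁻¹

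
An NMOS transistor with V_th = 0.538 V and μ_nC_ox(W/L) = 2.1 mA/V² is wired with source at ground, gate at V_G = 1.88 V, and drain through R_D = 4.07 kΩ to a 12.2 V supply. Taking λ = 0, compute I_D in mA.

I_D = 1.89 mA

V_GS = V_G = 1.88 V, so V_ov = 1.88 − 0.538 = 1.34 V.
Assume saturation: I_D = ½ k_n V_ov² = 0.5 × 2.1 × 1.34² = 1.89 mA, giving V_DS = V_DD − I_D R_D = 12.2 − 1.89 × 4.07 = 4.5 V.
V_DS = 4.5 V ≥ V_ov = 1.34 V, confirming saturation.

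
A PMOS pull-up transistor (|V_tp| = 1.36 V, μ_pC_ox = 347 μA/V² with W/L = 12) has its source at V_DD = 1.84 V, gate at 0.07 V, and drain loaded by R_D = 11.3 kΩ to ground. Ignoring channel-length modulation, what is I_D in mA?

I_D = 0.154 mA

V_SG = V_DD − V_G = 1.84 − 0.07 = 1.77 V, so V_ov = 1.77 − 1.36 = 0.41 V.
k_p = μ_pC_ox · (W/L) = 4.164 mA/V².
Assume saturation: I_D = ½ k_p V_ov² = 0.5 × 4.164 × 0.41² = 0.35 mA, giving V_SD = V_DD − I_D R_D = 1.84 − 0.35 × 11.3 = -2.11 V.
But -2.11 V < V_ov = 0.41 V, so the device is actually in triode.
In triode I_D = k_p[V_ov V_SD − ½ V_SD²] and I_D = (V_DD − V_SD)/R_D. Equating: 23.5 V_SD² − 20.29 V_SD + 1.84 = 0, giving V_SD = 0.103 V (the root below V_ov).
I_D = (1.84 − 0.103) / 11.3 = 0.154 mA.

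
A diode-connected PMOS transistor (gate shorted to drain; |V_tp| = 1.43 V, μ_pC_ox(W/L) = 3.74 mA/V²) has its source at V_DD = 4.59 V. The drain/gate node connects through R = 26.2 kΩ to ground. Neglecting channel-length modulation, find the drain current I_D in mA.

With gate tied to drain, V_SG = V_SD ≥ V_SG − |V_tp|, so the device is in saturation.
KCL at the drain: ½ k_p (V_SG − |V_tp|)² = (V_DD − V_SG)/R.
Let x = V_SG − 1.43. Then 49 x² + x − 3.16 = 0, giving x = 0.244 V (positive root), so V_SG = 1.67 V.
I_D = (V_DD − V_SG)/R = (4.59 − 1.67) / 26.2 = 0.111 mA.

I_D = 0.111 mA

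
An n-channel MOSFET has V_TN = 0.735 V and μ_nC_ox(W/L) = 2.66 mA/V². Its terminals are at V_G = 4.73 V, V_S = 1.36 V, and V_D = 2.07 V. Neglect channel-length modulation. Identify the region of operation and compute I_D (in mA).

Triode; I_D = 4.31 mA

V_GS = V_G − V_S = 4.73 − 1.36 = 3.37 V; V_DS = V_D − V_S = 2.07 − 1.36 = 0.71 V.
V_ov = V_GS − V_TN = 3.37 − 0.735 = 2.64 V.
Since V_DS = 0.71 V < V_ov = 2.64 V, the device is in the triode region.
I_D = k_n [V_ov · V_DS − ½ V_DS²] = 2.66 × [2.64 × 0.71 − 0.5 × 0.71²] = 4.31 mA.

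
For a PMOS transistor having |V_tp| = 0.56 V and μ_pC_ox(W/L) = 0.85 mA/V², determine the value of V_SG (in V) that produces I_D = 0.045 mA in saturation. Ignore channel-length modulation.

In saturation I_D = ½ k_p (V_SG − |V_tp|)², so V_SG − |V_tp| = √(2 I_D / k_p) = √(2 × 0.045 / 0.85) = 0.325 V.
V_SG = 0.56 + 0.325 = 0.885 V.

V_SG = 0.885 V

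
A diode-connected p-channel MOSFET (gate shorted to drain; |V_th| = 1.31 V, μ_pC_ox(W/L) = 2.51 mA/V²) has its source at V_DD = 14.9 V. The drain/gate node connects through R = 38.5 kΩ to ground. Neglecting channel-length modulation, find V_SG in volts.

V_SG = 1.83 V

With gate tied to drain, V_SG = V_SD ≥ V_SG − |V_th|, so the device is in saturation.
KCL at the drain: ½ k_p (V_SG − |V_th|)² = (V_DD − V_SG)/R.
Let x = V_SG − 1.31. Then 48.3 x² + x − 13.59 = 0, giving x = 0.52 V (positive root), so V_SG = 1.83 V.
I_D = (V_DD − V_SG)/R = (14.9 − 1.83) / 38.5 = 0.339 mA.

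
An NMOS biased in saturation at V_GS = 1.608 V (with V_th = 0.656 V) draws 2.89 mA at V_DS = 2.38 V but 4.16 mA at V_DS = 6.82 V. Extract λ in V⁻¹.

With V_GS fixed, I_D ∝ (1 + λ V_DS) in saturation, so I_D2/I_D1 = (1 + λ V_DS2)/(1 + λ V_DS1).
4.16/2.89 = 1.439 = (1 + 6.82 λ)/(1 + 2.38 λ).
Solving: λ (I_D1 V_DS2 − I_D2 V_DS1) = I_D2 − I_D1, so λ = (4.16 − 2.89) / (2.89 × 6.82 − 4.16 × 2.38) = 1.27 / 9.81 = 0.129 V⁻¹.

λ = 0.129 V⁻¹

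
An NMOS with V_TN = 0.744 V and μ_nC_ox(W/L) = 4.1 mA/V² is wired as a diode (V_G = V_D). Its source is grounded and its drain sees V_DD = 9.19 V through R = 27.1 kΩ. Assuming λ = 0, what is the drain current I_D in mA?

I_D = 0.298 mA

With gate tied to drain, V_GS = V_DS ≥ V_GS − V_TN, so the device is in saturation.
KCL at the drain: ½ k_n (V_GS − V_TN)² = (V_DD − V_GS)/R.
Let x = V_GS − 0.744. Then 55.6 x² + x − 8.446 = 0, giving x = 0.381 V (positive root), so V_GS = 1.13 V.
I_D = (V_DD − V_GS)/R = (9.19 − 1.13) / 27.1 = 0.298 mA.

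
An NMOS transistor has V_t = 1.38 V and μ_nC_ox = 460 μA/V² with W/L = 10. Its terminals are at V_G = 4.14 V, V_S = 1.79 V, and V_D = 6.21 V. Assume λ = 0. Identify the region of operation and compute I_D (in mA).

V_GS = V_G − V_S = 4.14 − 1.79 = 2.35 V; V_DS = V_D − V_S = 6.21 − 1.79 = 4.42 V.
k_n = μ_nC_ox · (W/L) = 4.6 mA/V².
V_ov = V_GS − V_t = 2.35 − 1.38 = 0.97 V.
Since V_DS = 4.42 V ≥ V_ov = 0.97 V, the device is in saturation.
I_D = ½ k_n V_ov² = 0.5 × 4.6 × 0.97² = 2.16 mA.

Saturation; I_D = 2.16 mA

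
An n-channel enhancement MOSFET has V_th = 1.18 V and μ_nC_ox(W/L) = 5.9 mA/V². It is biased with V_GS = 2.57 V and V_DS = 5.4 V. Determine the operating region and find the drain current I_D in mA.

Saturation; I_D = 5.70 mA

V_ov = V_GS − V_th = 2.57 − 1.18 = 1.39 V.
Since V_DS = 5.4 V ≥ V_ov = 1.39 V, the device is in saturation.
I_D = ½ k_n V_ov² = 0.5 × 5.9 × 1.39² = 5.7 mA.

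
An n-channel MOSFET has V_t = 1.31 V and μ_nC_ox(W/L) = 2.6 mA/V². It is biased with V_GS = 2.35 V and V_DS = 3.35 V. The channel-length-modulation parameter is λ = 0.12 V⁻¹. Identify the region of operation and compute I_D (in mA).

Saturation; I_D = 1.97 mA

V_ov = V_GS − V_t = 2.35 − 1.31 = 1.04 V.
Since V_DS = 3.35 V ≥ V_ov = 1.04 V, the device is in saturation.
I_D = ½ k_n V_ov² (1 + λ V_DS) = 0.5 × 2.6 × 1.04² × (1 + 0.12 × 3.35) = 1.97 mA.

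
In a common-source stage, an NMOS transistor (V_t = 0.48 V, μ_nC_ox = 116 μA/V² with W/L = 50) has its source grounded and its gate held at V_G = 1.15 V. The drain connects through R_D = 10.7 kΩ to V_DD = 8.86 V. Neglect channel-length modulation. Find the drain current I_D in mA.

V_GS = V_G = 1.15 V, so V_ov = 1.15 − 0.48 = 0.67 V.
k_n = μ_nC_ox · (W/L) = 5.8 mA/V².
Assume saturation: I_D = ½ k_n V_ov² = 0.5 × 5.8 × 0.67² = 1.3 mA, giving V_DS = V_DD − I_D R_D = 8.86 − 1.3 × 10.7 = -5.07 V.
But -5.07 V < V_ov = 0.67 V, so the device is actually in triode.
In triode I_D = k_n[V_ov V_DS − ½ V_DS²] and I_D = (V_DD − V_DS)/R_D. Equating: 31 V_DS² − 42.58 V_DS + 8.86 = 0, giving V_DS = 0.256 V (the root below V_ov).
I_D = (8.86 − 0.256) / 10.7 = 0.804 mA.

I_D = 0.804 mA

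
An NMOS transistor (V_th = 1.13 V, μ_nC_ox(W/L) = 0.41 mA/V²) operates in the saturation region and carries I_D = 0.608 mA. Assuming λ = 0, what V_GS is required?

V_GS = 2.85 V

In saturation I_D = ½ k_n (V_GS − V_th)², so V_GS − V_th = √(2 I_D / k_n) = √(2 × 0.608 / 0.41) = 1.72 V.
V_GS = 1.13 + 1.72 = 2.85 V.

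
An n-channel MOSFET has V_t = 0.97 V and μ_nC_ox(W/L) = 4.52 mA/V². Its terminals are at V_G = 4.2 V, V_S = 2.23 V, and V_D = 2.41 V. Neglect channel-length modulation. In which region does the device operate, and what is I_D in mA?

Triode; I_D = 0.740 mA

V_GS = V_G − V_S = 4.2 − 2.23 = 1.97 V; V_DS = V_D − V_S = 2.41 − 2.23 = 0.18 V.
V_ov = V_GS − V_t = 1.97 − 0.97 = 1 V.
Since V_DS = 0.18 V < V_ov = 1 V, the device is in the triode region.
I_D = k_n [V_ov · V_DS − ½ V_DS²] = 4.52 × [1 × 0.18 − 0.5 × 0.18²] = 0.74 mA.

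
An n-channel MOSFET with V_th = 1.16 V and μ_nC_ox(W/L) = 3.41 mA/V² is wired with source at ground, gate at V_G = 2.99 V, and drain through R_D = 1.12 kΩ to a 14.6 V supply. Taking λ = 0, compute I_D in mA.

V_GS = V_G = 2.99 V, so V_ov = 2.99 − 1.16 = 1.83 V.
Assume saturation: I_D = ½ k_n V_ov² = 0.5 × 3.41 × 1.83² = 5.71 mA, giving V_DS = V_DD − I_D R_D = 14.6 − 5.71 × 1.12 = 8.2 V.
V_DS = 8.2 V ≥ V_ov = 1.83 V, confirming saturation.

I_D = 5.71 mA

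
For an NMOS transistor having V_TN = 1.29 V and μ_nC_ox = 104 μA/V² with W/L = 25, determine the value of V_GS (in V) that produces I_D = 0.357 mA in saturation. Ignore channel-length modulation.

V_GS = 1.81 V

k_n = μ_nC_ox · (W/L) = 2.6 mA/V².
In saturation I_D = ½ k_n (V_GS − V_TN)², so V_GS − V_TN = √(2 I_D / k_n) = √(2 × 0.357 / 2.6) = 0.524 V.
V_GS = 1.29 + 0.524 = 1.81 V.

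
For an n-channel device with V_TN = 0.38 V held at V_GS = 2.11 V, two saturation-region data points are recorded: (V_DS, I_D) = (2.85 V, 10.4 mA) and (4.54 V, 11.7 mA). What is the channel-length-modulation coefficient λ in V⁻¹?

With V_GS fixed, I_D ∝ (1 + λ V_DS) in saturation, so I_D2/I_D1 = (1 + λ V_DS2)/(1 + λ V_DS1).
11.7/10.4 = 1.125 = (1 + 4.54 λ)/(1 + 2.85 λ).
Solving: λ (I_D1 V_DS2 − I_D2 V_DS1) = I_D2 − I_D1, so λ = (11.7 − 10.4) / (10.4 × 4.54 − 11.7 × 2.85) = 1.3 / 13.9 = 0.0937 V⁻¹.

λ = 0.0937 V⁻¹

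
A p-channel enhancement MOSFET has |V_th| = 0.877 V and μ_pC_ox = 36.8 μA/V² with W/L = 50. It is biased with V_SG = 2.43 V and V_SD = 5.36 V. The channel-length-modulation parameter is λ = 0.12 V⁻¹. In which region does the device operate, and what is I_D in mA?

k_p = μ_pC_ox · (W/L) = 1.84 mA/V².
V_ov = V_SG − |V_th| = 2.43 − 0.877 = 1.55 V.
Since V_SD = 5.36 V ≥ V_ov = 1.55 V, the device is in saturation.
I_D = ½ k_p V_ov² (1 + λ V_SD) = 0.5 × 1.84 × 1.55² × (1 + 0.12 × 5.36) = 3.65 mA.

Saturation; I_D = 3.65 mA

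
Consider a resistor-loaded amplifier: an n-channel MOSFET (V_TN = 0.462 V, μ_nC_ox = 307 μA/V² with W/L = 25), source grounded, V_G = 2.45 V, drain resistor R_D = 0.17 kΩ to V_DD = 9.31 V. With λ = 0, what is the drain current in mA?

I_D = 15.2 mA

V_GS = V_G = 2.45 V, so V_ov = 2.45 − 0.462 = 1.99 V.
k_n = μ_nC_ox · (W/L) = 7.675 mA/V².
Assume saturation: I_D = ½ k_n V_ov² = 0.5 × 7.675 × 1.99² = 15.2 mA, giving V_DS = V_DD − I_D R_D = 9.31 − 15.2 × 0.17 = 6.73 V.
V_DS = 6.73 V ≥ V_ov = 1.99 V, confirming saturation.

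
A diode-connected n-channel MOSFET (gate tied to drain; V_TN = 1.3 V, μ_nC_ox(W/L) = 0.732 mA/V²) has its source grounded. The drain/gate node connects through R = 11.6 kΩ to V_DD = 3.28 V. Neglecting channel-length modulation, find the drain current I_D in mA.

I_D = 0.121 mA

With gate tied to drain, V_GS = V_DS ≥ V_GS − V_TN, so the device is in saturation.
KCL at the drain: ½ k_n (V_GS − V_TN)² = (V_DD − V_GS)/R.
Let x = V_GS − 1.3. Then 4.25 x² + x − 1.98 = 0, giving x = 0.575 V (positive root), so V_GS = 1.88 V.
I_D = (V_DD − V_GS)/R = (3.28 − 1.88) / 11.6 = 0.121 mA.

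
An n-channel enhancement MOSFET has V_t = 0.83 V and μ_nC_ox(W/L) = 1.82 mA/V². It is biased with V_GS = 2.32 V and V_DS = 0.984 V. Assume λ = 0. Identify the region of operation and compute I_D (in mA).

V_ov = V_GS − V_t = 2.32 − 0.83 = 1.49 V.
Since V_DS = 0.984 V < V_ov = 1.49 V, the device is in the triode region.
I_D = k_n [V_ov · V_DS − ½ V_DS²] = 1.82 × [1.49 × 0.984 − 0.5 × 0.984²] = 1.79 mA.

Triode; I_D = 1.79 mA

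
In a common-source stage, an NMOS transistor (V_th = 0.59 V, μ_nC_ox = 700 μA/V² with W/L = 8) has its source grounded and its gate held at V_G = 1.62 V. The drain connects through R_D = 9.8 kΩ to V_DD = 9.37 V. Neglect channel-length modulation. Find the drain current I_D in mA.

I_D = 0.938 mA

V_GS = V_G = 1.62 V, so V_ov = 1.62 − 0.59 = 1.03 V.
k_n = μ_nC_ox · (W/L) = 5.6 mA/V².
Assume saturation: I_D = ½ k_n V_ov² = 0.5 × 5.6 × 1.03² = 2.97 mA, giving V_DS = V_DD − I_D R_D = 9.37 − 2.97 × 9.8 = -19.7 V.
But -19.7 V < V_ov = 1.03 V, so the device is actually in triode.
In triode I_D = k_n[V_ov V_DS − ½ V_DS²] and I_D = (V_DD − V_DS)/R_D. Equating: 27.4 V_DS² − 57.53 V_DS + 9.37 = 0, giving V_DS = 0.178 V (the root below V_ov).
I_D = (9.37 − 0.178) / 9.8 = 0.938 mA.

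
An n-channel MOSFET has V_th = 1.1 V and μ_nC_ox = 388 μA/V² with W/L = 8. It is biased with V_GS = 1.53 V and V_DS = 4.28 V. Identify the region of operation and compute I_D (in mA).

k_n = μ_nC_ox · (W/L) = 3.104 mA/V².
V_ov = V_GS − V_th = 1.53 − 1.1 = 0.43 V.
Since V_DS = 4.28 V ≥ V_ov = 0.43 V, the device is in saturation.
I_D = ½ k_n V_ov² = 0.5 × 3.104 × 0.43² = 0.287 mA.

Saturation; I_D = 0.287 mA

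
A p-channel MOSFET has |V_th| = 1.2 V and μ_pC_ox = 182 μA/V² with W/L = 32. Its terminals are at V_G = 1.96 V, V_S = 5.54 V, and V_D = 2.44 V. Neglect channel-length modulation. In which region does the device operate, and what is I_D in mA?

Saturation; I_D = 16.5 mA

V_SG = V_S − V_G = 5.54 − 1.96 = 3.58 V; V_SD = V_S − V_D = 5.54 − 2.44 = 3.1 V.
k_p = μ_pC_ox · (W/L) = 5.824 mA/V².
V_ov = V_SG − |V_th| = 3.58 − 1.2 = 2.38 V.
Since V_SD = 3.1 V ≥ V_ov = 2.38 V, the device is in saturation.
I_D = ½ k_p V_ov² = 0.5 × 5.824 × 2.38² = 16.5 mA.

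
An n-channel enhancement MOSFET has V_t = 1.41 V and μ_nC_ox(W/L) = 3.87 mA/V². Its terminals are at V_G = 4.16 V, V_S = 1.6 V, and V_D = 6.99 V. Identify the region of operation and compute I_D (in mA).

V_GS = V_G − V_S = 4.16 − 1.6 = 2.56 V; V_DS = V_D − V_S = 6.99 − 1.6 = 5.39 V.
V_ov = V_GS − V_t = 2.56 − 1.41 = 1.15 V.
Since V_DS = 5.39 V ≥ V_ov = 1.15 V, the device is in saturation.
I_D = ½ k_n V_ov² = 0.5 × 3.87 × 1.15² = 2.56 mA.

Saturation; I_D = 2.56 mA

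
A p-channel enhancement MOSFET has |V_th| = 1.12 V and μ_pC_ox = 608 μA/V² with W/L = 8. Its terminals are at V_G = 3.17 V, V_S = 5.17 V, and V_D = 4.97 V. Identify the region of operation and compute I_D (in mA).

V_SG = V_S − V_G = 5.17 − 3.17 = 2 V; V_SD = V_S − V_D = 5.17 − 4.97 = 0.2 V.
k_p = μ_pC_ox · (W/L) = 4.864 mA/V².
V_ov = V_SG − |V_th| = 2 − 1.12 = 0.88 V.
Since V_SD = 0.2 V < V_ov = 0.88 V, the device is in the triode region.
I_D = k_p [V_ov · V_SD − ½ V_SD²] = 4.864 × [0.88 × 0.2 − 0.5 × 0.2²] = 0.759 mA.

Triode; I_D = 0.759 mA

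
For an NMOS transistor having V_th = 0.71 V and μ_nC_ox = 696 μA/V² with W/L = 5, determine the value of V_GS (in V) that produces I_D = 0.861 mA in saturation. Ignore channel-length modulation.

V_GS = 1.41 V

k_n = μ_nC_ox · (W/L) = 3.48 mA/V².
In saturation I_D = ½ k_n (V_GS − V_th)², so V_GS − V_th = √(2 I_D / k_n) = √(2 × 0.861 / 3.48) = 0.703 V.
V_GS = 0.71 + 0.703 = 1.41 V.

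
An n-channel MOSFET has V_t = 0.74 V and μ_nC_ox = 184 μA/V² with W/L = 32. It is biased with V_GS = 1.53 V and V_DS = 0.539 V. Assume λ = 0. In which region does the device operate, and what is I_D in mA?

Triode; I_D = 1.65 mA

k_n = μ_nC_ox · (W/L) = 5.888 mA/V².
V_ov = V_GS − V_t = 1.53 − 0.74 = 0.79 V.
Since V_DS = 0.539 V < V_ov = 0.79 V, the device is in the triode region.
I_D = k_n [V_ov · V_DS − ½ V_DS²] = 5.888 × [0.79 × 0.539 − 0.5 × 0.539²] = 1.65 mA.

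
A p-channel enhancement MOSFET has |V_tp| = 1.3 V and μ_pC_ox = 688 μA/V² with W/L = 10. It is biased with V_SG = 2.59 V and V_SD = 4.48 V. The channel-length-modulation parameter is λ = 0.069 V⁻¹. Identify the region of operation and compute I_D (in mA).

k_p = μ_pC_ox · (W/L) = 6.88 mA/V².
V_ov = V_SG − |V_tp| = 2.59 − 1.3 = 1.29 V.
Since V_SD = 4.48 V ≥ V_ov = 1.29 V, the device is in saturation.
I_D = ½ k_p V_ov² (1 + λ V_SD) = 0.5 × 6.88 × 1.29² × (1 + 0.069 × 4.48) = 7.49 mA.

Saturation; I_D = 7.49 mA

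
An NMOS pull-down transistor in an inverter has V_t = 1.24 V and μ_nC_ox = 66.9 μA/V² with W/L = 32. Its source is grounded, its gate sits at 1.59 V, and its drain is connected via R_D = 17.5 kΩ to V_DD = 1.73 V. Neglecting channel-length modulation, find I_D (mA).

I_D = 0.0901 mA

V_GS = V_G = 1.59 V, so V_ov = 1.59 − 1.24 = 0.35 V.
k_n = μ_nC_ox · (W/L) = 2.141 mA/V².
Assume saturation: I_D = ½ k_n V_ov² = 0.5 × 2.141 × 0.35² = 0.131 mA, giving V_DS = V_DD − I_D R_D = 1.73 − 0.131 × 17.5 = -0.565 V.
But -0.565 V < V_ov = 0.35 V, so the device is actually in triode.
In triode I_D = k_n[V_ov V_DS − ½ V_DS²] and I_D = (V_DD − V_DS)/R_D. Equating: 18.7 V_DS² − 14.11 V_DS + 1.73 = 0, giving V_DS = 0.154 V (the root below V_ov).
I_D = (1.73 − 0.154) / 17.5 = 0.0901 mA.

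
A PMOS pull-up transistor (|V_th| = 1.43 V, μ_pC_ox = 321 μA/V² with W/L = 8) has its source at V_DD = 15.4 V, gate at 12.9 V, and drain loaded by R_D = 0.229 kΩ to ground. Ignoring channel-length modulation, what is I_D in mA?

V_SG = V_DD − V_G = 15.4 − 12.9 = 2.5 V, so V_ov = 2.5 − 1.43 = 1.07 V.
k_p = μ_pC_ox · (W/L) = 2.568 mA/V².
Assume saturation: I_D = ½ k_p V_ov² = 0.5 × 2.568 × 1.07² = 1.47 mA, giving V_SD = V_DD − I_D R_D = 15.4 − 1.47 × 0.229 = 15.1 V.
V_SD = 15.1 V ≥ V_ov = 1.07 V, confirming saturation.

I_D = 1.47 mA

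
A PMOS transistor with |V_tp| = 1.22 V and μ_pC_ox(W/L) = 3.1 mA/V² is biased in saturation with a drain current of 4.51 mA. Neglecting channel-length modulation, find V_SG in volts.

V_SG = 2.93 V

In saturation I_D = ½ k_p (V_SG − |V_tp|)², so V_SG − |V_tp| = √(2 I_D / k_p) = √(2 × 4.51 / 3.1) = 1.71 V.
V_SG = 1.22 + 1.71 = 2.93 V.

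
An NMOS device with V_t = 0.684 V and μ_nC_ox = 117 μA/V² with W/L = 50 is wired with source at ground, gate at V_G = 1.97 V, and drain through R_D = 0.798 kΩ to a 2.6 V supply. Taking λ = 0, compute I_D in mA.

I_D = 2.71 mA

V_GS = V_G = 1.97 V, so V_ov = 1.97 − 0.684 = 1.29 V.
k_n = μ_nC_ox · (W/L) = 5.85 mA/V².
Assume saturation: I_D = ½ k_n V_ov² = 0.5 × 5.85 × 1.29² = 4.84 mA, giving V_DS = V_DD − I_D R_D = 2.6 − 4.84 × 0.798 = -1.26 V.
But -1.26 V < V_ov = 1.29 V, so the device is actually in triode.
In triode I_D = k_n[V_ov V_DS − ½ V_DS²] and I_D = (V_DD − V_DS)/R_D. Equating: 2.33 V_DS² − 7.003 V_DS + 2.6 = 0, giving V_DS = 0.434 V (the root below V_ov).
I_D = (2.6 − 0.434) / 0.798 = 2.71 mA.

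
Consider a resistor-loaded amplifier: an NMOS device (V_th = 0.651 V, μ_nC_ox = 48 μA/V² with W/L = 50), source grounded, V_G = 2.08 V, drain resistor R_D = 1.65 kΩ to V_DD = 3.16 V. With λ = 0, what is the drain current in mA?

I_D = 1.57 mA

V_GS = V_G = 2.08 V, so V_ov = 2.08 − 0.651 = 1.43 V.
k_n = μ_nC_ox · (W/L) = 2.4 mA/V².
Assume saturation: I_D = ½ k_n V_ov² = 0.5 × 2.4 × 1.43² = 2.45 mA, giving V_DS = V_DD − I_D R_D = 3.16 − 2.45 × 1.65 = -0.883 V.
But -0.883 V < V_ov = 1.43 V, so the device is actually in triode.
In triode I_D = k_n[V_ov V_DS − ½ V_DS²] and I_D = (V_DD − V_DS)/R_D. Equating: 1.98 V_DS² − 6.659 V_DS + 3.16 = 0, giving V_DS = 0.572 V (the root below V_ov).
I_D = (3.16 − 0.572) / 1.65 = 1.57 mA.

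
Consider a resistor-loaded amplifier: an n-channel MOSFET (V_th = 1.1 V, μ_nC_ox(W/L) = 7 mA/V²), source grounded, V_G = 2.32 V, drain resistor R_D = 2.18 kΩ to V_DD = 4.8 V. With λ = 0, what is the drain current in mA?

I_D = 2.08 mA

V_GS = V_G = 2.32 V, so V_ov = 2.32 − 1.1 = 1.22 V.
Assume saturation: I_D = ½ k_n V_ov² = 0.5 × 7 × 1.22² = 5.21 mA, giving V_DS = V_DD − I_D R_D = 4.8 − 5.21 × 2.18 = -6.56 V.
But -6.56 V < V_ov = 1.22 V, so the device is actually in triode.
In triode I_D = k_n[V_ov V_DS − ½ V_DS²] and I_D = (V_DD − V_DS)/R_D. Equating: 7.63 V_DS² − 19.62 V_DS + 4.8 = 0, giving V_DS = 0.274 V (the root below V_ov).
I_D = (4.8 − 0.274) / 2.18 = 2.08 mA.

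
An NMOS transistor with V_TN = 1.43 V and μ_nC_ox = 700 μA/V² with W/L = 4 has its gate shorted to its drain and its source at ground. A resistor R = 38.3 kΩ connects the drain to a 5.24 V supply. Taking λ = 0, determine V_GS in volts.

With gate tied to drain, V_GS = V_DS ≥ V_GS − V_TN, so the device is in saturation.
k_n = μ_nC_ox · (W/L) = 2.8 mA/V².
KCL at the drain: ½ k_n (V_GS − V_TN)² = (V_DD − V_GS)/R.
Let x = V_GS − 1.43. Then 53.6 x² + x − 3.81 = 0, giving x = 0.257 V (positive root), so V_GS = 1.69 V.
I_D = (V_DD − V_GS)/R = (5.24 − 1.69) / 38.3 = 0.0928 mA.

V_GS = 1.69 V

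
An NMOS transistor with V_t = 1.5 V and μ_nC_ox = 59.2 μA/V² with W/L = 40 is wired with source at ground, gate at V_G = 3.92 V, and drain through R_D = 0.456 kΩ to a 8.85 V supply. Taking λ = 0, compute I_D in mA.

I_D = 6.93 mA

V_GS = V_G = 3.92 V, so V_ov = 3.92 − 1.5 = 2.42 V.
k_n = μ_nC_ox · (W/L) = 2.368 mA/V².
Assume saturation: I_D = ½ k_n V_ov² = 0.5 × 2.368 × 2.42² = 6.93 mA, giving V_DS = V_DD − I_D R_D = 8.85 − 6.93 × 0.456 = 5.69 V.
V_DS = 5.69 V ≥ V_ov = 2.42 V, confirming saturation.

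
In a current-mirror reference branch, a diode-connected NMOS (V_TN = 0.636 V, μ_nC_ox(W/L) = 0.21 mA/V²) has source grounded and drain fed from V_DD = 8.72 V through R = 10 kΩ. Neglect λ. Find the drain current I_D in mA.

With gate tied to drain, V_GS = V_DS ≥ V_GS − V_TN, so the device is in saturation.
KCL at the drain: ½ k_n (V_GS − V_TN)² = (V_DD − V_GS)/R.
Let x = V_GS − 0.636. Then 1.05 x² + x − 8.084 = 0, giving x = 2.34 V (positive root), so V_GS = 2.98 V.
I_D = (V_DD − V_GS)/R = (8.72 − 2.98) / 10 = 0.574 mA.

I_D = 0.574 mA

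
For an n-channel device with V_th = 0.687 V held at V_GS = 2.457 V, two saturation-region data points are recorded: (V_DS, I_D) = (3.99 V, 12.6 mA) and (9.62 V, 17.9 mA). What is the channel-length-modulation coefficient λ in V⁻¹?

With V_GS fixed, I_D ∝ (1 + λ V_DS) in saturation, so I_D2/I_D1 = (1 + λ V_DS2)/(1 + λ V_DS1).
17.9/12.6 = 1.421 = (1 + 9.62 λ)/(1 + 3.99 λ).
Solving: λ (I_D1 V_DS2 − I_D2 V_DS1) = I_D2 − I_D1, so λ = (17.9 − 12.6) / (12.6 × 9.62 − 17.9 × 3.99) = 5.3 / 49.8 = 0.106 V⁻¹.

λ = 0.106 V⁻¹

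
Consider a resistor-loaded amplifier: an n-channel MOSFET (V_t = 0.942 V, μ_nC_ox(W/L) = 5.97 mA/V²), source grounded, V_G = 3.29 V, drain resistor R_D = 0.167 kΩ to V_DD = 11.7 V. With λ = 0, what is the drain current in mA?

V_GS = V_G = 3.29 V, so V_ov = 3.29 − 0.942 = 2.35 V.
Assume saturation: I_D = ½ k_n V_ov² = 0.5 × 5.97 × 2.35² = 16.5 mA, giving V_DS = V_DD − I_D R_D = 11.7 − 16.5 × 0.167 = 8.95 V.
V_DS = 8.95 V ≥ V_ov = 2.35 V, confirming saturation.

I_D = 16.5 mA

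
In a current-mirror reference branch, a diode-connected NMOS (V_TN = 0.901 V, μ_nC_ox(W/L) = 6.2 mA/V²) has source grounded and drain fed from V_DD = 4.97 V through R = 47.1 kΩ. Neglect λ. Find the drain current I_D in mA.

I_D = 0.0829 mA

With gate tied to drain, V_GS = V_DS ≥ V_GS − V_TN, so the device is in saturation.
KCL at the drain: ½ k_n (V_GS − V_TN)² = (V_DD − V_GS)/R.
Let x = V_GS − 0.901. Then 146 x² + x − 4.069 = 0, giving x = 0.164 V (positive root), so V_GS = 1.06 V.
I_D = (V_DD − V_GS)/R = (4.97 − 1.06) / 47.1 = 0.0829 mA.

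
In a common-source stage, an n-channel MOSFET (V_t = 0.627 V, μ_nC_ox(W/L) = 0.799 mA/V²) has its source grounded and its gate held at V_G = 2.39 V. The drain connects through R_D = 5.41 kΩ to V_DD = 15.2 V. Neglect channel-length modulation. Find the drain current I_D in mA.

I_D = 1.24 mA

V_GS = V_G = 2.39 V, so V_ov = 2.39 − 0.627 = 1.76 V.
Assume saturation: I_D = ½ k_n V_ov² = 0.5 × 0.799 × 1.76² = 1.24 mA, giving V_DS = V_DD − I_D R_D = 15.2 − 1.24 × 5.41 = 8.48 V.
V_DS = 8.48 V ≥ V_ov = 1.76 V, confirming saturation.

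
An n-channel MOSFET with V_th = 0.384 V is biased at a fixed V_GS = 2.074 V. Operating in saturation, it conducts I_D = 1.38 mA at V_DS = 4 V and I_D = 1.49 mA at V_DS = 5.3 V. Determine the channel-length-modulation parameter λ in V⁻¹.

λ = 0.0812 V⁻¹

With V_GS fixed, I_D ∝ (1 + λ V_DS) in saturation, so I_D2/I_D1 = (1 + λ V_DS2)/(1 + λ V_DS1).
1.49/1.38 = 1.08 = (1 + 5.3 λ)/(1 + 4 λ).
Solving: λ (I_D1 V_DS2 − I_D2 V_DS1) = I_D2 − I_D1, so λ = (1.49 − 1.38) / (1.38 × 5.3 − 1.49 × 4) = 0.11 / 1.35 = 0.0812 V⁻¹.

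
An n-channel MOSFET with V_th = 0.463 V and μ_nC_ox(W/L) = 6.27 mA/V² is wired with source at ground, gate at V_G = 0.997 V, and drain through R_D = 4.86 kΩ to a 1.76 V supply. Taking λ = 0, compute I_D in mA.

V_GS = V_G = 0.997 V, so V_ov = 0.997 − 0.463 = 0.534 V.
Assume saturation: I_D = ½ k_n V_ov² = 0.5 × 6.27 × 0.534² = 0.894 mA, giving V_DS = V_DD − I_D R_D = 1.76 − 0.894 × 4.86 = -2.58 V.
But -2.58 V < V_ov = 0.534 V, so the device is actually in triode.
In triode I_D = k_n[V_ov V_DS − ½ V_DS²] and I_D = (V_DD − V_DS)/R_D. Equating: 15.2 V_DS² − 17.27 V_DS + 1.76 = 0, giving V_DS = 0.113 V (the root below V_ov).
I_D = (1.76 − 0.113) / 4.86 = 0.339 mA.

I_D = 0.339 mA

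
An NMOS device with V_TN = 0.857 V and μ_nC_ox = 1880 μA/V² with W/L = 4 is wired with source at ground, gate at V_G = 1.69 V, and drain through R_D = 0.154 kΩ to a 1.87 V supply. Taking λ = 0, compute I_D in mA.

V_GS = V_G = 1.69 V, so V_ov = 1.69 − 0.857 = 0.833 V.
k_n = μ_nC_ox · (W/L) = 7.52 mA/V².
Assume saturation: I_D = ½ k_n V_ov² = 0.5 × 7.52 × 0.833² = 2.61 mA, giving V_DS = V_DD − I_D R_D = 1.87 − 2.61 × 0.154 = 1.47 V.
V_DS = 1.47 V ≥ V_ov = 0.833 V, confirming saturation.

I_D = 2.61 mA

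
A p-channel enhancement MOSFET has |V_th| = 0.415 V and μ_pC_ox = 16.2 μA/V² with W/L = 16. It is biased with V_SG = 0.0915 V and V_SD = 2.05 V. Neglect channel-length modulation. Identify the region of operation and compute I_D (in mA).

Cutoff; I_D = 0 mA

V_SG = 0.0915 V < |V_th| = 0.415 V, so the transistor is in cutoff.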